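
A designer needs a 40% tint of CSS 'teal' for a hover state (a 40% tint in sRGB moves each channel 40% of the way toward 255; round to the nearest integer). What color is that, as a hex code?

#66b3b3

CSS teal is rgb(0, 128, 128).
A 40% tint moves each channel 40% toward 255:
  R: 0 + 0.4×(255−0) = 0 + 102 = 102 → 102
  G: 128 + 0.4×(255−128) = 128 + 50.8 = 178.8 → 179
  B: 128 + 0.4×(255−128) = 128 + 50.8 = 178.8 → 179
rgb(102, 179, 179) = #66b3b3.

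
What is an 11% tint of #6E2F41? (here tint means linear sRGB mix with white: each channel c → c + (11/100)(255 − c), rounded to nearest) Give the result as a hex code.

#7E4656

#6E2F41 is rgb(110, 47, 65).
Per channel, c → c + 0.11(255 − c):
  R: 110 + 0.11×(255−110) = 110 + 15.95 = 125.95 → 126
  G: 47 + 0.11×(255−47) = 47 + 22.88 = 69.88 → 70
  B: 65 + 20.9 = 85.9 → 86
rgb(126, 70, 86) = #7E4656.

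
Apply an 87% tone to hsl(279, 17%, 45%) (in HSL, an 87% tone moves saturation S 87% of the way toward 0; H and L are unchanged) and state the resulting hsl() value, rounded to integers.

S moves 87% from 17 toward 0: 17 − 14.79 = 2.21 → 2.
H and L are unchanged.

hsl(279, 2%, 45%)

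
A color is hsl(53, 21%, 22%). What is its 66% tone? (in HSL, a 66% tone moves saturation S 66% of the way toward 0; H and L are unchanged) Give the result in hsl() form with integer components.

hsl(53, 7%, 22%)

S moves 66% from 21 toward 0: 21 − 13.86 = 7.14 → 7.
H and L are unchanged.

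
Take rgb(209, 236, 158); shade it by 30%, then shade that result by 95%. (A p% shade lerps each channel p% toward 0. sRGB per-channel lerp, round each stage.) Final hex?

#070806

Per channel, c → c + 0.3(0 − c):
  R: 209 − 62.7 = 146.3 → 146
  G: 236 + 0.3×(0−236) = 236 − 70.8 = 165.2 → 165
  B: 158 + 0.3×(0−158) = 158 − 47.4 = 110.6 → 111
After the shade: rgb(146, 165, 111) = #92A56F.
A 95% shade moves each channel 95% toward 0:
  R: 146 + 0.95×(0−146) = 146 − 138.7 = 7.3 → 7
  G: 165 + 0.95×(0−165) = 165 − 156.75 = 8.25 → 8
  B: 111 + 0.95×(0−111) = 111 − 105.45 = 5.55 → 6
rgb(7, 8, 6) = #070806.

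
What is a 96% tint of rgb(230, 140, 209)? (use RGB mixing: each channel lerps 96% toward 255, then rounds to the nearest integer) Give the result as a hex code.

Lerp each channel 96% toward 255:
  R: 230 + 0.96×(255−230) = 230 + 24 = 254 → 254
  G: 140 + 0.96×(255−140) = 140 + 110.4 = 250.4 → 250
  B: 209 + 0.96×(255−209) = 209 + 44.16 = 253.16 → 253
rgb(254, 250, 253) = #FEFAFD.

#FEFAFD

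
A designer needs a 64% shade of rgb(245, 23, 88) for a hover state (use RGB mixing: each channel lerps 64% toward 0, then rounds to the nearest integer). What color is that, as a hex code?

#580820

Lerp each channel 64% toward 0:
  R: 245 + 0.64×(0−245) = 245 − 156.8 = 88.2 → 88
  G: 23 − 14.72 = 8.28 → 8
  B: 88 + 0.64×(0−88) = 88 − 56.32 = 31.68 → 32
rgb(88, 8, 32) = #580820.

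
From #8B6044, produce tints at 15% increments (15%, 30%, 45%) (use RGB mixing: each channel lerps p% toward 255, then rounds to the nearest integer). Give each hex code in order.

#8B6044 is rgb(139, 96, 68).
15%: (139 + 17.4 = 156.4→156, 96 + 23.85 = 119.85→120, 68 + 28.05 = 96.05→96) → #9C7860
30%: (139 + 34.8 = 173.8→174, 96 + 47.7 = 143.7→144, 68 + 56.1 = 124.1→124) → #AE907C
45%: (139 + 52.2 = 191.2→191, 96 + 71.55 = 167.55→168, 68 + 84.15 = 152.15→152) → #BFA898

#9C7860, #AE907C, #BFA898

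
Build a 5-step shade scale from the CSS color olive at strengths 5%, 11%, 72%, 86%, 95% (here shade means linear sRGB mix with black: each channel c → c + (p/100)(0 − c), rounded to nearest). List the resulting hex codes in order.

#7a7a00, #727200, #242400, #121200, #060600

CSS olive is rgb(128, 128, 0).
5%: (128 − 6.4 = 121.6→122, 128 − 6.4 = 121.6→122, 0→0) → #7a7a00
11%: (128 − 14.08 = 113.92→114, 128 − 14.08 = 113.92→114, 0→0) → #727200
72%: (128 − 92.16 = 35.84→36, 128 − 92.16 = 35.84→36, 0→0) → #242400
86%: (128 − 110.08 = 17.92→18, 128 − 110.08 = 17.92→18, 0→0) → #121200
95%: (128 − 121.6 = 6.4→6, 128 − 121.6 = 6.4→6, 0→0) → #060600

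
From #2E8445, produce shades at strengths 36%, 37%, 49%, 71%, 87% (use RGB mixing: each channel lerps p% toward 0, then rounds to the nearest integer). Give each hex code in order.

#1D542C, #1D532B, #174323, #0D2614, #061109

#2E8445 is rgb(46, 132, 69).
36%: (46 − 16.56 = 29.44→29, 132 − 47.52 = 84.48→84, 69 − 24.84 = 44.16→44) → #1D542C
37%: (46 − 17.02 = 28.98→29, 132 − 48.84 = 83.16→83, 69 − 25.53 = 43.47→43) → #1D532B
49%: (46 − 22.54 = 23.46→23, 132 − 64.68 = 67.32→67, 69 − 33.81 = 35.19→35) → #174323
71%: (46 − 32.66 = 13.34→13, 132 − 93.72 = 38.28→38, 69 − 48.99 = 20.01→20) → #0D2614
87%: (46 − 40.02 = 5.98→6, 132 − 114.84 = 17.16→17, 69 − 60.03 = 8.97→9) → #061109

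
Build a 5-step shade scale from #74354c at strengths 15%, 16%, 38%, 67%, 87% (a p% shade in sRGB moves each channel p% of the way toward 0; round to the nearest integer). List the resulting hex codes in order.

#632d41, #612d40, #48212f, #261119, #0f070a

#74354c is rgb(116, 53, 76).
15%: (116 − 17.4 = 98.6→99, 53 − 7.95 = 45.05→45, 76 − 11.4 = 64.6→65) → #632d41
16%: (116 − 18.56 = 97.44→97, 53 − 8.48 = 44.52→45, 76 − 12.16 = 63.84→64) → #612d40
38%: (116 − 44.08 = 71.92→72, 53 − 20.14 = 32.86→33, 76 − 28.88 = 47.12→47) → #48212f
67%: (116 − 77.72 = 38.28→38, 53 − 35.51 = 17.49→17, 76 − 50.92 = 25.08→25) → #261119
87%: (116 − 100.92 = 15.08→15, 53 − 46.11 = 6.89→7, 76 − 66.12 = 9.88→10) → #0f070a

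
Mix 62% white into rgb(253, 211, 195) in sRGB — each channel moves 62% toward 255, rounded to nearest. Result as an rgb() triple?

rgb(254, 238, 232)

A 62% tint moves each channel 62% toward 255:
  R: 253 + 0.62×(255−253) = 253 + 1.24 = 254.24 → 254
  G: 211 + 27.28 = 238.28 → 238
  B: 195 + 0.62×(255−195) = 195 + 37.2 = 232.2 → 232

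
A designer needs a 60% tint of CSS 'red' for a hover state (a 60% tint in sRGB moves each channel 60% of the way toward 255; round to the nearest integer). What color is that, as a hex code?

#ff9999

CSS red is rgb(255, 0, 0).
Lerp each channel 60% toward 255:
  R: 255 + 0 = 255 → 255
  G: 0 + 0.6×(255−0) = 0 + 153 = 153 → 153
  B: 0 + 0.6×(255−0) = 0 + 153 = 153 → 153
rgb(255, 153, 153) = #ff9999.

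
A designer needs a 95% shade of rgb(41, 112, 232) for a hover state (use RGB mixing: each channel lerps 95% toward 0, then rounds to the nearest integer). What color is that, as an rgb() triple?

rgb(2, 6, 12)

Lerp each channel 95% toward 0:
  R: 41 − 38.95 = 2.05 → 2
  G: 112 + 0.95×(0−112) = 112 − 106.4 = 5.6 → 6
  B: 232 + 0.95×(0−232) = 232 − 220.4 = 11.6 → 12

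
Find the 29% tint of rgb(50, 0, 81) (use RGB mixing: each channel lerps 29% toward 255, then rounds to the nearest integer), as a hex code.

#6D4A83

A 29% tint moves each channel 29% toward 255:
  R: 50 + 0.29×(255−50) = 50 + 59.45 = 109.45 → 109
  G: 0 + 73.95 = 73.95 → 74
  B: 81 + 50.46 = 131.46 → 131
rgb(109, 74, 131) = #6D4A83.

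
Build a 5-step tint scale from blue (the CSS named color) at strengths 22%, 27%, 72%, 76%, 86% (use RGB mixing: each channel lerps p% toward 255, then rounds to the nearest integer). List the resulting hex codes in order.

CSS blue is rgb(0, 0, 255).
22%: (0 + 56.1 = 56.1→56, 0 + 56.1 = 56.1→56, 255→255) → #3838ff
27%: (0 + 68.85 = 68.85→69, 0 + 68.85 = 68.85→69, 255→255) → #4545ff
72%: (0 + 183.6 = 183.6→184, 0 + 183.6 = 183.6→184, 255→255) → #b8b8ff
76%: (0 + 193.8 = 193.8→194, 0 + 193.8 = 193.8→194, 255→255) → #c2c2ff
86%: (0 + 219.3 = 219.3→219, 0 + 219.3 = 219.3→219, 255→255) → #dbdbff

#3838ff, #4545ff, #b8b8ff, #c2c2ff, #dbdbff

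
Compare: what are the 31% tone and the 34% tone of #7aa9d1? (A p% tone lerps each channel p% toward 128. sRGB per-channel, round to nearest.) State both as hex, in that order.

#7aa9d1 is rgb(122, 169, 209).
31% tone:
  R: 122 + 1.86 = 123.86 → 124
  G: 169 + 0.31×(128−169) = 169 − 12.71 = 156.29 → 156
  B: 209 + 0.31×(128−209) = 209 − 25.11 = 183.89 → 184
  → #7c9cb8
34% tone:
  R: 122 + 2.04 = 124.04 → 124
  G: 169 − 13.94 = 155.06 → 155
  B: 209 − 27.54 = 181.46 → 181
  → #7c9bb5

#7c9cb8, #7c9bb5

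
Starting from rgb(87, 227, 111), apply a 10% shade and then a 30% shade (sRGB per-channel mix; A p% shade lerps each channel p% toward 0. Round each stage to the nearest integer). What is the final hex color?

A 10% shade moves each channel 10% toward 0:
  R: 87 + 0.1×(0−87) = 87 − 8.7 = 78.3 → 78
  G: 227 + 0.1×(0−227) = 227 − 22.7 = 204.3 → 204
  B: 111 − 11.1 = 99.9 → 100
After the shade: rgb(78, 204, 100) = #4ecc64.
A 30% shade moves each channel 30% toward 0:
  R: 78 + 0.3×(0−78) = 78 − 23.4 = 54.6 → 55
  G: 204 + 0.3×(0−204) = 204 − 61.2 = 142.8 → 143
  B: 100 + 0.3×(0−100) = 100 − 30 = 70 → 70
rgb(55, 143, 70) = #378f46.

#378f46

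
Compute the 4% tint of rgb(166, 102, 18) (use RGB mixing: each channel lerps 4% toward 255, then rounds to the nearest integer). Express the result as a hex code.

#AA6C1B

Lerp each channel 4% toward 255:
  R: 166 + 0.04×(255−166) = 166 + 3.56 = 169.56 → 170
  G: 102 + 0.04×(255−102) = 102 + 6.12 = 108.12 → 108
  B: 18 + 0.04×(255−18) = 18 + 9.48 = 27.48 → 27
rgb(170, 108, 27) = #AA6C1B.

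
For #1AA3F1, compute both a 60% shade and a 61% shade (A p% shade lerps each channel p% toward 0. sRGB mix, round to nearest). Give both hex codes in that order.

#1AA3F1 is rgb(26, 163, 241).
60% shade:
  R: 26 − 15.6 = 10.4 → 10
  G: 163 − 97.8 = 65.2 → 65
  B: 241 + 0.6×(0−241) = 241 − 144.6 = 96.4 → 96
  → #0A4160
61% shade:
  R: 26 − 15.86 = 10.14 → 10
  G: 163 + 0.61×(0−163) = 163 − 99.43 = 63.57 → 64
  B: 241 − 147.01 = 93.99 → 94
  → #0A405E

#0A4160, #0A405E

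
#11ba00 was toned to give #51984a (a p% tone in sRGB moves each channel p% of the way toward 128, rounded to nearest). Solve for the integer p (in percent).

58%

#11ba00 is rgb(17, 186, 0); #51984a is rgb(81, 152, 74).
On the B channel (widest range): 74 ≈ 0 + (p/100)(128 − 0), so p ≈ 100×(74 − 0)/(128 − 0) = 7400/128 = 57.81.
p = 58 reproduces all three channels after rounding.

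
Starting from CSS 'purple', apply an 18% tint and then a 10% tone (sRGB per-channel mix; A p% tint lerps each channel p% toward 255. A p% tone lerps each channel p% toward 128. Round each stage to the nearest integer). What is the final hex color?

#953695

CSS purple is rgb(128, 0, 128).
An 18% tint moves each channel 18% toward 255:
  R: 128 + 0.18×(255−128) = 128 + 22.86 = 150.86 → 151
  G: 0 + 0.18×(255−0) = 0 + 45.9 = 45.9 → 46
  B: 128 + 22.86 = 150.86 → 151
After the tint: rgb(151, 46, 151) = #972E97.
Per channel, c → c + 0.1(128 − c):
  R: 151 + 0.1×(128−151) = 151 − 2.3 = 148.7 → 149
  G: 46 + 8.2 = 54.2 → 54
  B: 151 − 2.3 = 148.7 → 149
rgb(149, 54, 149) = #953695.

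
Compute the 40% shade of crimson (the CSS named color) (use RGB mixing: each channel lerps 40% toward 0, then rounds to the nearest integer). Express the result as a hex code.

CSS crimson is rgb(220, 20, 60).
Per channel, c → c + 0.4(0 − c):
  R: 220 − 88 = 132 → 132
  G: 20 − 8 = 12 → 12
  B: 60 + 0.4×(0−60) = 60 − 24 = 36 → 36
rgb(132, 12, 36) = #840C24.

#840C24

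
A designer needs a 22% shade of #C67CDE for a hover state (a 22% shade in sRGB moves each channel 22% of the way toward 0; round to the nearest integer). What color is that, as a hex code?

#9A61AD

#C67CDE is rgb(198, 124, 222).
Lerp each channel 22% toward 0:
  R: 198 − 43.56 = 154.44 → 154
  G: 124 − 27.28 = 96.72 → 97
  B: 222 + 0.22×(0−222) = 222 − 48.84 = 173.16 → 173
rgb(154, 97, 173) = #9A61AD.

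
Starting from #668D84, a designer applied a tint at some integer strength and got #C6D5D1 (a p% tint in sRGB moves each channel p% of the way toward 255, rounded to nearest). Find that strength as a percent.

63%

#668D84 is rgb(102, 141, 132); #C6D5D1 is rgb(198, 213, 209).
On the R channel (widest range): 198 ≈ 102 + (p/100)(255 − 102), so p ≈ 100×(198 − 102)/(255 − 102) = 9600/153 = 62.75.
p = 63 reproduces all three channels after rounding.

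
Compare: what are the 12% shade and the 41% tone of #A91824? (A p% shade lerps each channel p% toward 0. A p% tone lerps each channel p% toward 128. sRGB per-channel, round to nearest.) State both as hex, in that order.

#A91824 is rgb(169, 24, 36).
12% shade:
  R: 169 − 20.28 = 148.72 → 149
  G: 24 + 0.12×(0−24) = 24 − 2.88 = 21.12 → 21
  B: 36 − 4.32 = 31.68 → 32
  → #951520
41% tone:
  R: 169 − 16.81 = 152.19 → 152
  G: 24 + 0.41×(128−24) = 24 + 42.64 = 66.64 → 67
  B: 36 + 37.72 = 73.72 → 74
  → #98434A

#951520, #98434A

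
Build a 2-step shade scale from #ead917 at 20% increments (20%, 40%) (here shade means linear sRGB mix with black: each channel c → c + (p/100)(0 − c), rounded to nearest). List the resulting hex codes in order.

#bbae12, #8c820e

#ead917 is rgb(234, 217, 23).
20%: (234 − 46.8 = 187.2→187, 217 − 43.4 = 173.6→174, 23 − 4.6 = 18.4→18) → #bbae12
40%: (234 − 93.6 = 140.4→140, 217 − 86.8 = 130.2→130, 23 − 9.2 = 13.8→14) → #8c820e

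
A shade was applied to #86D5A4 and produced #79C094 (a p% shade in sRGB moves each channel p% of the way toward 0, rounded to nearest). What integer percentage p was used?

10%

#86D5A4 is rgb(134, 213, 164); #79C094 is rgb(121, 192, 148).
On the G channel (widest range): 192 ≈ 213 + (p/100)(0 − 213), so p ≈ 100×(192 − 213)/(0 − 213) = -2100/-213 = 9.86.
p = 10 reproduces all three channels after rounding.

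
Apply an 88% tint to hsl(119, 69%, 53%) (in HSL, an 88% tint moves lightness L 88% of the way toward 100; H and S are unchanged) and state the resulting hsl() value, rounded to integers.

L moves 88% from 53 toward 100: 53 + 41.36 = 94.36 → 94.
H and S are unchanged.

hsl(119, 69%, 94%)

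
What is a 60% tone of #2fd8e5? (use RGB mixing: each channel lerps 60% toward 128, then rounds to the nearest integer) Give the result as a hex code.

#2fd8e5 is rgb(47, 216, 229).
Lerp each channel 60% toward 128:
  R: 47 + 48.6 = 95.6 → 96
  G: 216 + 0.6×(128−216) = 216 − 52.8 = 163.2 → 163
  B: 229 + 0.6×(128−229) = 229 − 60.6 = 168.4 → 168
rgb(96, 163, 168) = #60a3a8.

#60a3a8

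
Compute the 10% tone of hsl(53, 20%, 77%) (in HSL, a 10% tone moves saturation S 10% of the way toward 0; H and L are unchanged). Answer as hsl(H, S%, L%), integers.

S moves 10% from 20 toward 0: 20 − 2 = 18 → 18.
H and L are unchanged.

hsl(53, 18%, 77%)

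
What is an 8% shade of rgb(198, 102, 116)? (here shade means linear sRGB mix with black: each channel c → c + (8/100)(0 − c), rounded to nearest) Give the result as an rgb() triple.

Per channel, c → c + 0.08(0 − c):
  R: 198 + 0.08×(0−198) = 198 − 15.84 = 182.16 → 182
  G: 102 + 0.08×(0−102) = 102 − 8.16 = 93.84 → 94
  B: 116 + 0.08×(0−116) = 116 − 9.28 = 106.72 → 107

rgb(182, 94, 107)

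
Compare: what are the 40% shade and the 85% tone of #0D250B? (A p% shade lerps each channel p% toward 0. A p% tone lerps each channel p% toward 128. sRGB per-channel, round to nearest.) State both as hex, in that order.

#081607, #6F726E

#0D250B is rgb(13, 37, 11).
40% shade:
  R: 13 − 5.2 = 7.8 → 8
  G: 37 − 14.8 = 22.2 → 22
  B: 11 − 4.4 = 6.6 → 7
  → #081607
85% tone:
  R: 13 + 97.75 = 110.75 → 111
  G: 37 + 77.35 = 114.35 → 114
  B: 11 + 0.85×(128−11) = 11 + 99.45 = 110.45 → 110
  → #6F726E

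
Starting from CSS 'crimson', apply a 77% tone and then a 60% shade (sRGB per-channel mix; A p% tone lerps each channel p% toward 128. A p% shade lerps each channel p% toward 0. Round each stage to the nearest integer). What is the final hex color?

CSS crimson is rgb(220, 20, 60).
Per channel, c → c + 0.77(128 − c):
  R: 220 − 70.84 = 149.16 → 149
  G: 20 + 0.77×(128−20) = 20 + 83.16 = 103.16 → 103
  B: 60 + 0.77×(128−60) = 60 + 52.36 = 112.36 → 112
After the tone: rgb(149, 103, 112) = #956770.
Per channel, c → c + 0.6(0 − c):
  R: 149 + 0.6×(0−149) = 149 − 89.4 = 59.6 → 60
  G: 103 + 0.6×(0−103) = 103 − 61.8 = 41.2 → 41
  B: 112 + 0.6×(0−112) = 112 − 67.2 = 44.8 → 45
rgb(60, 41, 45) = #3C292D.

#3C292D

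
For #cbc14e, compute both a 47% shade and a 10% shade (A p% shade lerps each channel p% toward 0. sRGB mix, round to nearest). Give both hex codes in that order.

#6c6629, #b7ae46

#cbc14e is rgb(203, 193, 78).
47% shade:
  R: 203 + 0.47×(0−203) = 203 − 95.41 = 107.59 → 108
  G: 193 + 0.47×(0−193) = 193 − 90.71 = 102.29 → 102
  B: 78 − 36.66 = 41.34 → 41
  → #6c6629
10% shade:
  R: 203 − 20.3 = 182.7 → 183
  G: 193 − 19.3 = 173.7 → 174
  B: 78 + 0.1×(0−78) = 78 − 7.8 = 70.2 → 70
  → #b7ae46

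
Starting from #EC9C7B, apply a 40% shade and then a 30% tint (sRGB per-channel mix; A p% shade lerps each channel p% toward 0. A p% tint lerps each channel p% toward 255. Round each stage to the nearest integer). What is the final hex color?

#B08E80

#EC9C7B is rgb(236, 156, 123).
A 40% shade moves each channel 40% toward 0:
  R: 236 − 94.4 = 141.6 → 142
  G: 156 − 62.4 = 93.6 → 94
  B: 123 + 0.4×(0−123) = 123 − 49.2 = 73.8 → 74
After the shade: rgb(142, 94, 74) = #8E5E4A.
Per channel, c → c + 0.3(255 − c):
  R: 142 + 0.3×(255−142) = 142 + 33.9 = 175.9 → 176
  G: 94 + 0.3×(255−94) = 94 + 48.3 = 142.3 → 142
  B: 74 + 0.3×(255−74) = 74 + 54.3 = 128.3 → 128
rgb(176, 142, 128) = #B08E80.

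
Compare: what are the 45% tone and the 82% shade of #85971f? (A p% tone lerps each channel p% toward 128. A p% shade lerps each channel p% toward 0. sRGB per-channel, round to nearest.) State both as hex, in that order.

#838d4b, #181b06

#85971f is rgb(133, 151, 31).
45% tone:
  R: 133 + 0.45×(128−133) = 133 − 2.25 = 130.75 → 131
  G: 151 + 0.45×(128−151) = 151 − 10.35 = 140.65 → 141
  B: 31 + 0.45×(128−31) = 31 + 43.65 = 74.65 → 75
  → #838d4b
82% shade:
  R: 133 + 0.82×(0−133) = 133 − 109.06 = 23.94 → 24
  G: 151 − 123.82 = 27.18 → 27
  B: 31 + 0.82×(0−31) = 31 − 25.42 = 5.58 → 6
  → #181b06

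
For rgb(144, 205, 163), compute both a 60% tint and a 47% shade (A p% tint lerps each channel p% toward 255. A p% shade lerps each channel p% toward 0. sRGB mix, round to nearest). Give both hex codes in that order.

#d3ebda, #4c6d56

60% tint:
  R: 144 + 0.6×(255−144) = 144 + 66.6 = 210.6 → 211
  G: 205 + 0.6×(255−205) = 205 + 30 = 235 → 235
  B: 163 + 0.6×(255−163) = 163 + 55.2 = 218.2 → 218
  → #d3ebda
47% shade:
  R: 144 + 0.47×(0−144) = 144 − 67.68 = 76.32 → 76
  G: 205 + 0.47×(0−205) = 205 − 96.35 = 108.65 → 109
  B: 163 − 76.61 = 86.39 → 86
  → #4c6d56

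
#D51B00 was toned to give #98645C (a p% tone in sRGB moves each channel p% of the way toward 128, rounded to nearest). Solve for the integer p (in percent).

72%

#D51B00 is rgb(213, 27, 0); #98645C is rgb(152, 100, 92).
On the B channel (widest range): 92 ≈ 0 + (p/100)(128 − 0), so p ≈ 100×(92 − 0)/(128 − 0) = 9200/128 = 71.88.
p = 72 reproduces all three channels after rounding.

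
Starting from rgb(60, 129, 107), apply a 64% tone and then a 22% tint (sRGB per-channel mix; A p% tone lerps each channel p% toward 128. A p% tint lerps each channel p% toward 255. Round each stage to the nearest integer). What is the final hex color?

#899C96

A 64% tone moves each channel 64% toward 128:
  R: 60 + 0.64×(128−60) = 60 + 43.52 = 103.52 → 104
  G: 129 + 0.64×(128−129) = 129 − 0.64 = 128.36 → 128
  B: 107 + 0.64×(128−107) = 107 + 13.44 = 120.44 → 120
After the tone: rgb(104, 128, 120) = #688078.
A 22% tint moves each channel 22% toward 255:
  R: 104 + 0.22×(255−104) = 104 + 33.22 = 137.22 → 137
  G: 128 + 27.94 = 155.94 → 156
  B: 120 + 29.7 = 149.7 → 150
rgb(137, 156, 150) = #899C96.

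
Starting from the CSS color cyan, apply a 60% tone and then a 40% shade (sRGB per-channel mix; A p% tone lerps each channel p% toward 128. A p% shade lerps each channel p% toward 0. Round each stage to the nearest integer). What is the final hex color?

CSS cyan is rgb(0, 255, 255).
A 60% tone moves each channel 60% toward 128:
  R: 0 + 0.6×(128−0) = 0 + 76.8 = 76.8 → 77
  G: 255 + 0.6×(128−255) = 255 − 76.2 = 178.8 → 179
  B: 255 + 0.6×(128−255) = 255 − 76.2 = 178.8 → 179
After the tone: rgb(77, 179, 179) = #4DB3B3.
Lerp each channel 40% toward 0:
  R: 77 + 0.4×(0−77) = 77 − 30.8 = 46.2 → 46
  G: 179 + 0.4×(0−179) = 179 − 71.6 = 107.4 → 107
  B: 179 + 0.4×(0−179) = 179 − 71.6 = 107.4 → 107
rgb(46, 107, 107) = #2E6B6B.

#2E6B6B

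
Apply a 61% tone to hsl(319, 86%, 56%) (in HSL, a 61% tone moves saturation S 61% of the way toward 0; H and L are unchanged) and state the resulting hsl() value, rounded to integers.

S moves 61% from 86 toward 0: 86 − 52.46 = 33.54 → 34.
H and L are unchanged.

hsl(319, 34%, 56%)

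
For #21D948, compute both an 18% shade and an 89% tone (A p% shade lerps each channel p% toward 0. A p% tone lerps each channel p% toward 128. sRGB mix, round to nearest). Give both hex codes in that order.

#21D948 is rgb(33, 217, 72).
18% shade:
  R: 33 + 0.18×(0−33) = 33 − 5.94 = 27.06 → 27
  G: 217 + 0.18×(0−217) = 217 − 39.06 = 177.94 → 178
  B: 72 − 12.96 = 59.04 → 59
  → #1BB23B
89% tone:
  R: 33 + 84.55 = 117.55 → 118
  G: 217 + 0.89×(128−217) = 217 − 79.21 = 137.79 → 138
  B: 72 + 0.89×(128−72) = 72 + 49.84 = 121.84 → 122
  → #768A7A

#1BB23B, #768A7A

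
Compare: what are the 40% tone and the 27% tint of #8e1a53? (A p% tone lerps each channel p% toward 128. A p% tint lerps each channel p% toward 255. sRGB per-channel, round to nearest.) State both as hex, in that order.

#884365, #ad5881

#8e1a53 is rgb(142, 26, 83).
40% tone:
  R: 142 + 0.4×(128−142) = 142 − 5.6 = 136.4 → 136
  G: 26 + 0.4×(128−26) = 26 + 40.8 = 66.8 → 67
  B: 83 + 0.4×(128−83) = 83 + 18 = 101 → 101
  → #884365
27% tint:
  R: 142 + 30.51 = 172.51 → 173
  G: 26 + 0.27×(255−26) = 26 + 61.83 = 87.83 → 88
  B: 83 + 0.27×(255−83) = 83 + 46.44 = 129.44 → 129
  → #ad5881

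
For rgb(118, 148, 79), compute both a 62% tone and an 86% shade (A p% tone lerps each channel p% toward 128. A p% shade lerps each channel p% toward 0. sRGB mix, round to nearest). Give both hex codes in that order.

#7C886D, #11150B

62% tone:
  R: 118 + 0.62×(128−118) = 118 + 6.2 = 124.2 → 124
  G: 148 + 0.62×(128−148) = 148 − 12.4 = 135.6 → 136
  B: 79 + 30.38 = 109.38 → 109
  → #7C886D
86% shade:
  R: 118 + 0.86×(0−118) = 118 − 101.48 = 16.52 → 17
  G: 148 + 0.86×(0−148) = 148 − 127.28 = 20.72 → 21
  B: 79 − 67.94 = 11.06 → 11
  → #11150B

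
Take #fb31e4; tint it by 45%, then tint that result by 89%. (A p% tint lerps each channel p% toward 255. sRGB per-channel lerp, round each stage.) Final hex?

#fff3fd

#fb31e4 is rgb(251, 49, 228).
Per channel, c → c + 0.45(255 − c):
  R: 251 + 0.45×(255−251) = 251 + 1.8 = 252.8 → 253
  G: 49 + 0.45×(255−49) = 49 + 92.7 = 141.7 → 142
  B: 228 + 0.45×(255−228) = 228 + 12.15 = 240.15 → 240
After the tint: rgb(253, 142, 240) = #fd8ef0.
An 89% tint moves each channel 89% toward 255:
  R: 253 + 1.78 = 254.78 → 255
  G: 142 + 0.89×(255−142) = 142 + 100.57 = 242.57 → 243
  B: 240 + 0.89×(255−240) = 240 + 13.35 = 253.35 → 253
rgb(255, 243, 253) = #fff3fd.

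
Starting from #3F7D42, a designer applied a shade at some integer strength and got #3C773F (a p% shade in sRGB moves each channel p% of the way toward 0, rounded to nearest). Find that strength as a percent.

#3F7D42 is rgb(63, 125, 66); #3C773F is rgb(60, 119, 63).
On the G channel (widest range): 119 ≈ 125 + (p/100)(0 − 125), so p ≈ 100×(119 − 125)/(0 − 125) = -600/-125 = 4.80.
p = 5 reproduces all three channels after rounding.

5%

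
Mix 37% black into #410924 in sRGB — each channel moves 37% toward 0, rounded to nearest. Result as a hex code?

#290617

#410924 is rgb(65, 9, 36).
Lerp each channel 37% toward 0:
  R: 65 + 0.37×(0−65) = 65 − 24.05 = 40.95 → 41
  G: 9 − 3.33 = 5.67 → 6
  B: 36 + 0.37×(0−36) = 36 − 13.32 = 22.68 → 23
rgb(41, 6, 23) = #290617.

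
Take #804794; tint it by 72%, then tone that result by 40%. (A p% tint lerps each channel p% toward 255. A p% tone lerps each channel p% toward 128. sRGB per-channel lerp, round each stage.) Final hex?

#804794 is rgb(128, 71, 148).
Per channel, c → c + 0.72(255 − c):
  R: 128 + 0.72×(255−128) = 128 + 91.44 = 219.44 → 219
  G: 71 + 132.48 = 203.48 → 203
  B: 148 + 0.72×(255−148) = 148 + 77.04 = 225.04 → 225
After the tint: rgb(219, 203, 225) = #dbcbe1.
Lerp each channel 40% toward 128:
  R: 219 + 0.4×(128−219) = 219 − 36.4 = 182.6 → 183
  G: 203 + 0.4×(128−203) = 203 − 30 = 173 → 173
  B: 225 + 0.4×(128−225) = 225 − 38.8 = 186.2 → 186
rgb(183, 173, 186) = #b7adba.

#b7adba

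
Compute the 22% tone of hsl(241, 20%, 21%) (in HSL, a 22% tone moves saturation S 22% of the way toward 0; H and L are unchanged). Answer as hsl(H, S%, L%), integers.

hsl(241, 16%, 21%)

S moves 22% from 20 toward 0: 20 − 4.4 = 15.6 → 16.
H and L are unchanged.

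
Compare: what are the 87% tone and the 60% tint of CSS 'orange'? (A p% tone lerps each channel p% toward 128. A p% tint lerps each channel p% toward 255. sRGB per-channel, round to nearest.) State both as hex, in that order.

#91856F, #FFDB99

CSS orange is rgb(255, 165, 0).
87% tone:
  R: 255 + 0.87×(128−255) = 255 − 110.49 = 144.51 → 145
  G: 165 − 32.19 = 132.81 → 133
  B: 0 + 0.87×(128−0) = 0 + 111.36 = 111.36 → 111
  → #91856F
60% tint:
  R: 255 + 0.6×(255−255) = 255 + 0 = 255 → 255
  G: 165 + 54 = 219 → 219
  B: 0 + 153 = 153 → 153
  → #FFDB99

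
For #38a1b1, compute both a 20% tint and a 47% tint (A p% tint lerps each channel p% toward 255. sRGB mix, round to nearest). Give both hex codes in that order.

#60b4c1, #96cdd6

#38a1b1 is rgb(56, 161, 177).
20% tint:
  R: 56 + 0.2×(255−56) = 56 + 39.8 = 95.8 → 96
  G: 161 + 0.2×(255−161) = 161 + 18.8 = 179.8 → 180
  B: 177 + 0.2×(255−177) = 177 + 15.6 = 192.6 → 193
  → #60b4c1
47% tint:
  R: 56 + 0.47×(255−56) = 56 + 93.53 = 149.53 → 150
  G: 161 + 0.47×(255−161) = 161 + 44.18 = 205.18 → 205
  B: 177 + 36.66 = 213.66 → 214
  → #96cdd6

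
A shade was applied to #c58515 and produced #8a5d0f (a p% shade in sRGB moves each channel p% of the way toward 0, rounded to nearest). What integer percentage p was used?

30%

#c58515 is rgb(197, 133, 21); #8a5d0f is rgb(138, 93, 15).
On the R channel (widest range): 138 ≈ 197 + (p/100)(0 − 197), so p ≈ 100×(138 − 197)/(0 − 197) = -5900/-197 = 29.95.
p = 30 reproduces all three channels after rounding.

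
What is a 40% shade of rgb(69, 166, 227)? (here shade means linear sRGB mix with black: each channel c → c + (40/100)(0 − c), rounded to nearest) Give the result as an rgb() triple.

rgb(41, 100, 136)

A 40% shade moves each channel 40% toward 0:
  R: 69 + 0.4×(0−69) = 69 − 27.6 = 41.4 → 41
  G: 166 + 0.4×(0−166) = 166 − 66.4 = 99.6 → 100
  B: 227 − 90.8 = 136.2 → 136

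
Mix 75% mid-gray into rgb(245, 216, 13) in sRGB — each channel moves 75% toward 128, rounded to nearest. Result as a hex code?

#9d9663

Per channel, c → c + 0.75(128 − c):
  R: 245 + 0.75×(128−245) = 245 − 87.75 = 157.25 → 157
  G: 216 + 0.75×(128−216) = 216 − 66 = 150 → 150
  B: 13 + 0.75×(128−13) = 13 + 86.25 = 99.25 → 99
rgb(157, 150, 99) = #9d9663.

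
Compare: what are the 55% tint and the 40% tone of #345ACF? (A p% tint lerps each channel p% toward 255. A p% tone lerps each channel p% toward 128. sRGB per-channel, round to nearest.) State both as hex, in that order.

#A4B5E9, #5269AF

#345ACF is rgb(52, 90, 207).
55% tint:
  R: 52 + 0.55×(255−52) = 52 + 111.65 = 163.65 → 164
  G: 90 + 90.75 = 180.75 → 181
  B: 207 + 26.4 = 233.4 → 233
  → #A4B5E9
40% tone:
  R: 52 + 0.4×(128−52) = 52 + 30.4 = 82.4 → 82
  G: 90 + 0.4×(128−90) = 90 + 15.2 = 105.2 → 105
  B: 207 + 0.4×(128−207) = 207 − 31.6 = 175.4 → 175
  → #5269AF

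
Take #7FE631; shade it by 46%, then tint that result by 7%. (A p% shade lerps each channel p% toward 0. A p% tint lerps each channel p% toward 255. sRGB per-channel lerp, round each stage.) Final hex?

#7FE631 is rgb(127, 230, 49).
Lerp each channel 46% toward 0:
  R: 127 − 58.42 = 68.58 → 69
  G: 230 − 105.8 = 124.2 → 124
  B: 49 + 0.46×(0−49) = 49 − 22.54 = 26.46 → 26
After the shade: rgb(69, 124, 26) = #457C1A.
Lerp each channel 7% toward 255:
  R: 69 + 0.07×(255−69) = 69 + 13.02 = 82.02 → 82
  G: 124 + 0.07×(255−124) = 124 + 9.17 = 133.17 → 133
  B: 26 + 0.07×(255−26) = 26 + 16.03 = 42.03 → 42
rgb(82, 133, 42) = #52852A.

#52852A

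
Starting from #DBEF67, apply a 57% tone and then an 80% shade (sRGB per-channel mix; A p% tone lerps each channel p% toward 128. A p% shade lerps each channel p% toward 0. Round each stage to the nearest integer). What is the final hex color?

#212317

#DBEF67 is rgb(219, 239, 103).
Per channel, c → c + 0.57(128 − c):
  R: 219 + 0.57×(128−219) = 219 − 51.87 = 167.13 → 167
  G: 239 + 0.57×(128−239) = 239 − 63.27 = 175.73 → 176
  B: 103 + 14.25 = 117.25 → 117
After the tone: rgb(167, 176, 117) = #A7B075.
Lerp each channel 80% toward 0:
  R: 167 − 133.6 = 33.4 → 33
  G: 176 + 0.8×(0−176) = 176 − 140.8 = 35.2 → 35
  B: 117 + 0.8×(0−117) = 117 − 93.6 = 23.4 → 23
rgb(33, 35, 23) = #212317.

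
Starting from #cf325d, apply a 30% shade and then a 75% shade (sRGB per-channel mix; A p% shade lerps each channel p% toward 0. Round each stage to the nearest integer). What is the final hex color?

#240910

#cf325d is rgb(207, 50, 93).
A 30% shade moves each channel 30% toward 0:
  R: 207 − 62.1 = 144.9 → 145
  G: 50 − 15 = 35 → 35
  B: 93 − 27.9 = 65.1 → 65
After the shade: rgb(145, 35, 65) = #912341.
A 75% shade moves each channel 75% toward 0:
  R: 145 − 108.75 = 36.25 → 36
  G: 35 + 0.75×(0−35) = 35 − 26.25 = 8.75 → 9
  B: 65 + 0.75×(0−65) = 65 − 48.75 = 16.25 → 16
rgb(36, 9, 16) = #240910.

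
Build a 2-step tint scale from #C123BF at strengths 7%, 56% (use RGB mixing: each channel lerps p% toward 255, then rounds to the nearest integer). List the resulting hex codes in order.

#C532C3, #E49EE3

#C123BF is rgb(193, 35, 191).
7%: (193 + 4.34 = 197.34→197, 35 + 15.4 = 50.4→50, 191 + 4.48 = 195.48→195) → #C532C3
56%: (193 + 34.72 = 227.72→228, 35 + 123.2 = 158.2→158, 191 + 35.84 = 226.84→227) → #E49EE3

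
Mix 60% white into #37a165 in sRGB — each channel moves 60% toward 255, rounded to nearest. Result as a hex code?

#37a165 is rgb(55, 161, 101).
Lerp each channel 60% toward 255:
  R: 55 + 120 = 175 → 175
  G: 161 + 0.6×(255−161) = 161 + 56.4 = 217.4 → 217
  B: 101 + 0.6×(255−101) = 101 + 92.4 = 193.4 → 193
rgb(175, 217, 193) = #afd9c1.

#afd9c1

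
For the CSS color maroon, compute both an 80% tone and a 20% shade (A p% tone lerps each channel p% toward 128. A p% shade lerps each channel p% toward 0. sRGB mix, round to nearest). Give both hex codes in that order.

CSS maroon is rgb(128, 0, 0).
80% tone:
  R: 128 + 0 = 128 → 128
  G: 0 + 0.8×(128−0) = 0 + 102.4 = 102.4 → 102
  B: 0 + 102.4 = 102.4 → 102
  → #806666
20% shade:
  R: 128 + 0.2×(0−128) = 128 − 25.6 = 102.4 → 102
  G: 0 + 0.2×(0−0) = 0 + 0 = 0 → 0
  B: 0 + 0 = 0 → 0
  → #660000

#806666, #660000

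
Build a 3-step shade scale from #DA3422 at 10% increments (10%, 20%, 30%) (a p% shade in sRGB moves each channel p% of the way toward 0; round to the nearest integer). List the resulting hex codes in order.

#DA3422 is rgb(218, 52, 34).
10%: (218 − 21.8 = 196.2→196, 52 − 5.2 = 46.8→47, 34 − 3.4 = 30.6→31) → #C42F1F
20%: (218 − 43.6 = 174.4→174, 52 − 10.4 = 41.6→42, 34 − 6.8 = 27.2→27) → #AE2A1B
30%: (218 − 65.4 = 152.6→153, 52 − 15.6 = 36.4→36, 34 − 10.2 = 23.8→24) → #992418

#C42F1F, #AE2A1B, #992418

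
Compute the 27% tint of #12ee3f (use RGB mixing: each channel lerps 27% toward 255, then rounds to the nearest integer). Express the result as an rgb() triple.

rgb(82, 243, 115)

#12ee3f is rgb(18, 238, 63).
Per channel, c → c + 0.27(255 − c):
  R: 18 + 0.27×(255−18) = 18 + 63.99 = 81.99 → 82
  G: 238 + 0.27×(255−238) = 238 + 4.59 = 242.59 → 243
  B: 63 + 0.27×(255−63) = 63 + 51.84 = 114.84 → 115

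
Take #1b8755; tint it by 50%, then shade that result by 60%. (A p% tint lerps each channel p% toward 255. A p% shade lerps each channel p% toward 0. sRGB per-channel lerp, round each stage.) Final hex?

#1b8755 is rgb(27, 135, 85).
Per channel, c → c + 0.5(255 − c):
  R: 27 + 0.5×(255−27) = 27 + 114 = 141 → 141
  G: 135 + 0.5×(255−135) = 135 + 60 = 195 → 195
  B: 85 + 0.5×(255−85) = 85 + 85 = 170 → 170
After the tint: rgb(141, 195, 170) = #8dc3aa.
Lerp each channel 60% toward 0:
  R: 141 − 84.6 = 56.4 → 56
  G: 195 − 117 = 78 → 78
  B: 170 − 102 = 68 → 68
rgb(56, 78, 68) = #384e44.

#384e44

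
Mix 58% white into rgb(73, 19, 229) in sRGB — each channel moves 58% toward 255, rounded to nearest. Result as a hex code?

#b39cf4

A 58% tint moves each channel 58% toward 255:
  R: 73 + 105.56 = 178.56 → 179
  G: 19 + 136.88 = 155.88 → 156
  B: 229 + 15.08 = 244.08 → 244
rgb(179, 156, 244) = #b39cf4.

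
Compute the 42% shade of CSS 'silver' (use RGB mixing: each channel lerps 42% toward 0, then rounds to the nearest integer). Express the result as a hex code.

#6f6f6f

CSS silver is rgb(192, 192, 192).
A 42% shade moves each channel 42% toward 0:
  R: 192 − 80.64 = 111.36 → 111
  G: 192 + 0.42×(0−192) = 192 − 80.64 = 111.36 → 111
  B: 192 + 0.42×(0−192) = 192 − 80.64 = 111.36 → 111
rgb(111, 111, 111) = #6f6f6f.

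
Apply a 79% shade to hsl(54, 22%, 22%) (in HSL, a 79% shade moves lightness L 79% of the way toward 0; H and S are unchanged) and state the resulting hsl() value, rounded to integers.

hsl(54, 22%, 5%)

L moves 79% from 22 toward 0: 22 − 17.38 = 4.62 → 5.
H and S are unchanged.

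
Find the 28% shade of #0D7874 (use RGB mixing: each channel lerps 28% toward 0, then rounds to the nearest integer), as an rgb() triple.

rgb(9, 86, 84)

#0D7874 is rgb(13, 120, 116).
Per channel, c → c + 0.28(0 − c):
  R: 13 + 0.28×(0−13) = 13 − 3.64 = 9.36 → 9
  G: 120 + 0.28×(0−120) = 120 − 33.6 = 86.4 → 86
  B: 116 + 0.28×(0−116) = 116 − 32.48 = 83.52 → 84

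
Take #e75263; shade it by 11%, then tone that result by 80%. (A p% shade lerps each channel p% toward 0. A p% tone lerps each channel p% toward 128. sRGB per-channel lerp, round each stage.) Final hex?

#e75263 is rgb(231, 82, 99).
Lerp each channel 11% toward 0:
  R: 231 − 25.41 = 205.59 → 206
  G: 82 + 0.11×(0−82) = 82 − 9.02 = 72.98 → 73
  B: 99 + 0.11×(0−99) = 99 − 10.89 = 88.11 → 88
After the shade: rgb(206, 73, 88) = #ce4958.
Per channel, c → c + 0.8(128 − c):
  R: 206 + 0.8×(128−206) = 206 − 62.4 = 143.6 → 144
  G: 73 + 0.8×(128−73) = 73 + 44 = 117 → 117
  B: 88 + 0.8×(128−88) = 88 + 32 = 120 → 120
rgb(144, 117, 120) = #907578.

#907578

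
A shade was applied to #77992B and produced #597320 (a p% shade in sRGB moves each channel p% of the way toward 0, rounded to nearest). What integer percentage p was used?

#77992B is rgb(119, 153, 43); #597320 is rgb(89, 115, 32).
On the G channel (widest range): 115 ≈ 153 + (p/100)(0 − 153), so p ≈ 100×(115 − 153)/(0 − 153) = -3800/-153 = 24.84.
p = 25 reproduces all three channels after rounding.

25%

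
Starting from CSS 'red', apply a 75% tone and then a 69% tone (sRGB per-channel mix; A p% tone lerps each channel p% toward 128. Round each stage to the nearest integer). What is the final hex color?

#8a7676

CSS red is rgb(255, 0, 0).
Per channel, c → c + 0.75(128 − c):
  R: 255 + 0.75×(128−255) = 255 − 95.25 = 159.75 → 160
  G: 0 + 96 = 96 → 96
  B: 0 + 0.75×(128−0) = 0 + 96 = 96 → 96
After the tone: rgb(160, 96, 96) = #a06060.
Per channel, c → c + 0.69(128 − c):
  R: 160 − 22.08 = 137.92 → 138
  G: 96 + 0.69×(128−96) = 96 + 22.08 = 118.08 → 118
  B: 96 + 22.08 = 118.08 → 118
rgb(138, 118, 118) = #8a7676.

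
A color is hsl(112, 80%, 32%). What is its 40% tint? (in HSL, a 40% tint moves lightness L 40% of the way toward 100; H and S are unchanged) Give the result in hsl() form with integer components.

hsl(112, 80%, 59%)

L moves 40% from 32 toward 100: 32 + 27.2 = 59.2 → 59.
H and S are unchanged.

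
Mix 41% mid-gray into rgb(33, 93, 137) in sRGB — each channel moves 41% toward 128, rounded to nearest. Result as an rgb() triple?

rgb(72, 107, 133)

Per channel, c → c + 0.41(128 − c):
  R: 33 + 0.41×(128−33) = 33 + 38.95 = 71.95 → 72
  G: 93 + 0.41×(128−93) = 93 + 14.35 = 107.35 → 107
  B: 137 + 0.41×(128−137) = 137 − 3.69 = 133.31 → 133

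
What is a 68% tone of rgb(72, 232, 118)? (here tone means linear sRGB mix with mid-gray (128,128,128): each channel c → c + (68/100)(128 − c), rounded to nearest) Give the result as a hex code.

Lerp each channel 68% toward 128:
  R: 72 + 0.68×(128−72) = 72 + 38.08 = 110.08 → 110
  G: 232 + 0.68×(128−232) = 232 − 70.72 = 161.28 → 161
  B: 118 + 0.68×(128−118) = 118 + 6.8 = 124.8 → 125
rgb(110, 161, 125) = #6EA17D.

#6EA17D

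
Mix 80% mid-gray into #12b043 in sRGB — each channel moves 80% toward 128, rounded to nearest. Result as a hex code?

#12b043 is rgb(18, 176, 67).
An 80% tone moves each channel 80% toward 128:
  R: 18 + 0.8×(128−18) = 18 + 88 = 106 → 106
  G: 176 + 0.8×(128−176) = 176 − 38.4 = 137.6 → 138
  B: 67 + 0.8×(128−67) = 67 + 48.8 = 115.8 → 116
rgb(106, 138, 116) = #6a8a74.

#6a8a74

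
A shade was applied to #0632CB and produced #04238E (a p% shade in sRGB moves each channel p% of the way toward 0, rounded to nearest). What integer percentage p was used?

#0632CB is rgb(6, 50, 203); #04238E is rgb(4, 35, 142).
On the B channel (widest range): 142 ≈ 203 + (p/100)(0 − 203), so p ≈ 100×(142 − 203)/(0 − 203) = -6100/-203 = 30.05.
p = 30 reproduces all three channels after rounding.

30%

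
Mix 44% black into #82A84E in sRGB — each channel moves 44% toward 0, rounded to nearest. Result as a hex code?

#495E2C

#82A84E is rgb(130, 168, 78).
Per channel, c → c + 0.44(0 − c):
  R: 130 − 57.2 = 72.8 → 73
  G: 168 + 0.44×(0−168) = 168 − 73.92 = 94.08 → 94
  B: 78 − 34.32 = 43.68 → 44
rgb(73, 94, 44) = #495E2C.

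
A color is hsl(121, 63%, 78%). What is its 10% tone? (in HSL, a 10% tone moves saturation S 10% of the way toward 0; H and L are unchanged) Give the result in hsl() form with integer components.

S moves 10% from 63 toward 0: 63 − 6.3 = 56.7 → 57.
H and L are unchanged.

hsl(121, 57%, 78%)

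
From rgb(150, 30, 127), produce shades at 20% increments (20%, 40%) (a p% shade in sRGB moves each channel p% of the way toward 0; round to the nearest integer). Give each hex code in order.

20%: (150 − 30 = 120→120, 30 − 6 = 24→24, 127 − 25.4 = 101.6→102) → #781866
40%: (150 − 60 = 90→90, 30 − 12 = 18→18, 127 − 50.8 = 76.2→76) → #5A124C

#781866, #5A124C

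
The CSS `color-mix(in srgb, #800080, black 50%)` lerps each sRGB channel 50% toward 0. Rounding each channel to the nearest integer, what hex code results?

#800080 is rgb(128, 0, 128).
Per channel, c → c + 0.5(0 − c):
  R: 128 + 0.5×(0−128) = 128 − 64 = 64 → 64
  G: 0 + 0.5×(0−0) = 0 + 0 = 0 → 0
  B: 128 + 0.5×(0−128) = 128 − 64 = 64 → 64
rgb(64, 0, 64) = #400040.

#400040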